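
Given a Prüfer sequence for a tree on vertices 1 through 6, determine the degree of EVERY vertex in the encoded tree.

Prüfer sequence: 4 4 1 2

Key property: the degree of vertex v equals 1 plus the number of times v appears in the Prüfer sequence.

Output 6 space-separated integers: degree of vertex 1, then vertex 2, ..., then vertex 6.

Answer: 2 2 1 3 1 1

Derivation:
p_1 = 4: count[4] becomes 1
p_2 = 4: count[4] becomes 2
p_3 = 1: count[1] becomes 1
p_4 = 2: count[2] becomes 1
Degrees (1 + count): deg[1]=1+1=2, deg[2]=1+1=2, deg[3]=1+0=1, deg[4]=1+2=3, deg[5]=1+0=1, deg[6]=1+0=1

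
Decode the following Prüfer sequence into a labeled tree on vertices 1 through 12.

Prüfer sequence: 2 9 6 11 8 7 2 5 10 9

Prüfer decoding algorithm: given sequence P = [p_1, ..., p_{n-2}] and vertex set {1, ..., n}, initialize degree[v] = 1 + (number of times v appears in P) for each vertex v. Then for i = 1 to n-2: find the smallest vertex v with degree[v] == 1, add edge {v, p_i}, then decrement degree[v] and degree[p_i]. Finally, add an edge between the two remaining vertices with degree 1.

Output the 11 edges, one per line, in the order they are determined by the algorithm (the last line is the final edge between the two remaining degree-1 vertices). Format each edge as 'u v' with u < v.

Initial degrees: {1:1, 2:3, 3:1, 4:1, 5:2, 6:2, 7:2, 8:2, 9:3, 10:2, 11:2, 12:1}
Step 1: smallest deg-1 vertex = 1, p_1 = 2. Add edge {1,2}. Now deg[1]=0, deg[2]=2.
Step 2: smallest deg-1 vertex = 3, p_2 = 9. Add edge {3,9}. Now deg[3]=0, deg[9]=2.
Step 3: smallest deg-1 vertex = 4, p_3 = 6. Add edge {4,6}. Now deg[4]=0, deg[6]=1.
Step 4: smallest deg-1 vertex = 6, p_4 = 11. Add edge {6,11}. Now deg[6]=0, deg[11]=1.
Step 5: smallest deg-1 vertex = 11, p_5 = 8. Add edge {8,11}. Now deg[11]=0, deg[8]=1.
Step 6: smallest deg-1 vertex = 8, p_6 = 7. Add edge {7,8}. Now deg[8]=0, deg[7]=1.
Step 7: smallest deg-1 vertex = 7, p_7 = 2. Add edge {2,7}. Now deg[7]=0, deg[2]=1.
Step 8: smallest deg-1 vertex = 2, p_8 = 5. Add edge {2,5}. Now deg[2]=0, deg[5]=1.
Step 9: smallest deg-1 vertex = 5, p_9 = 10. Add edge {5,10}. Now deg[5]=0, deg[10]=1.
Step 10: smallest deg-1 vertex = 10, p_10 = 9. Add edge {9,10}. Now deg[10]=0, deg[9]=1.
Final: two remaining deg-1 vertices are 9, 12. Add edge {9,12}.

Answer: 1 2
3 9
4 6
6 11
8 11
7 8
2 7
2 5
5 10
9 10
9 12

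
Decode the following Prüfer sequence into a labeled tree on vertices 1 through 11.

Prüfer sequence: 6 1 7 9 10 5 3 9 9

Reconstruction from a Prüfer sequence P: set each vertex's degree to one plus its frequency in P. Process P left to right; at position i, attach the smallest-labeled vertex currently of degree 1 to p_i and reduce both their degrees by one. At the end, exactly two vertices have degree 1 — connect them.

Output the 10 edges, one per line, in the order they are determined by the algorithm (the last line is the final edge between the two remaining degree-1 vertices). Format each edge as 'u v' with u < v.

Answer: 2 6
1 4
1 7
6 9
7 10
5 8
3 5
3 9
9 10
9 11

Derivation:
Initial degrees: {1:2, 2:1, 3:2, 4:1, 5:2, 6:2, 7:2, 8:1, 9:4, 10:2, 11:1}
Step 1: smallest deg-1 vertex = 2, p_1 = 6. Add edge {2,6}. Now deg[2]=0, deg[6]=1.
Step 2: smallest deg-1 vertex = 4, p_2 = 1. Add edge {1,4}. Now deg[4]=0, deg[1]=1.
Step 3: smallest deg-1 vertex = 1, p_3 = 7. Add edge {1,7}. Now deg[1]=0, deg[7]=1.
Step 4: smallest deg-1 vertex = 6, p_4 = 9. Add edge {6,9}. Now deg[6]=0, deg[9]=3.
Step 5: smallest deg-1 vertex = 7, p_5 = 10. Add edge {7,10}. Now deg[7]=0, deg[10]=1.
Step 6: smallest deg-1 vertex = 8, p_6 = 5. Add edge {5,8}. Now deg[8]=0, deg[5]=1.
Step 7: smallest deg-1 vertex = 5, p_7 = 3. Add edge {3,5}. Now deg[5]=0, deg[3]=1.
Step 8: smallest deg-1 vertex = 3, p_8 = 9. Add edge {3,9}. Now deg[3]=0, deg[9]=2.
Step 9: smallest deg-1 vertex = 10, p_9 = 9. Add edge {9,10}. Now deg[10]=0, deg[9]=1.
Final: two remaining deg-1 vertices are 9, 11. Add edge {9,11}.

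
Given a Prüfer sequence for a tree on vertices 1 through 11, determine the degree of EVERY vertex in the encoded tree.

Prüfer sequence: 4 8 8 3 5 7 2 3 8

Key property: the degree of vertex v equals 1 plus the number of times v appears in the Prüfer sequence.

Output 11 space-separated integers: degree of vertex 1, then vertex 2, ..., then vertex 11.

p_1 = 4: count[4] becomes 1
p_2 = 8: count[8] becomes 1
p_3 = 8: count[8] becomes 2
p_4 = 3: count[3] becomes 1
p_5 = 5: count[5] becomes 1
p_6 = 7: count[7] becomes 1
p_7 = 2: count[2] becomes 1
p_8 = 3: count[3] becomes 2
p_9 = 8: count[8] becomes 3
Degrees (1 + count): deg[1]=1+0=1, deg[2]=1+1=2, deg[3]=1+2=3, deg[4]=1+1=2, deg[5]=1+1=2, deg[6]=1+0=1, deg[7]=1+1=2, deg[8]=1+3=4, deg[9]=1+0=1, deg[10]=1+0=1, deg[11]=1+0=1

Answer: 1 2 3 2 2 1 2 4 1 1 1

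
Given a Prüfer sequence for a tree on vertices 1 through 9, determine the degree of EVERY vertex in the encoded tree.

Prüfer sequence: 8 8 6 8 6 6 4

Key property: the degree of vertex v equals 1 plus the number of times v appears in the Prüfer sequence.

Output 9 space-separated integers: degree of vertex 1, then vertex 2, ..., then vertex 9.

Answer: 1 1 1 2 1 4 1 4 1

Derivation:
p_1 = 8: count[8] becomes 1
p_2 = 8: count[8] becomes 2
p_3 = 6: count[6] becomes 1
p_4 = 8: count[8] becomes 3
p_5 = 6: count[6] becomes 2
p_6 = 6: count[6] becomes 3
p_7 = 4: count[4] becomes 1
Degrees (1 + count): deg[1]=1+0=1, deg[2]=1+0=1, deg[3]=1+0=1, deg[4]=1+1=2, deg[5]=1+0=1, deg[6]=1+3=4, deg[7]=1+0=1, deg[8]=1+3=4, deg[9]=1+0=1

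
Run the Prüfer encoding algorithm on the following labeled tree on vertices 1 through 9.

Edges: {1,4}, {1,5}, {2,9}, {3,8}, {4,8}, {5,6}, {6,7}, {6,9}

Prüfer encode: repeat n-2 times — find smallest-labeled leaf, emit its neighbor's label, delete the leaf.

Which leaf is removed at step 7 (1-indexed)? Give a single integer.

Answer: 5

Derivation:
Step 1: current leaves = {2,3,7}. Remove leaf 2 (neighbor: 9).
Step 2: current leaves = {3,7,9}. Remove leaf 3 (neighbor: 8).
Step 3: current leaves = {7,8,9}. Remove leaf 7 (neighbor: 6).
Step 4: current leaves = {8,9}. Remove leaf 8 (neighbor: 4).
Step 5: current leaves = {4,9}. Remove leaf 4 (neighbor: 1).
Step 6: current leaves = {1,9}. Remove leaf 1 (neighbor: 5).
Step 7: current leaves = {5,9}. Remove leaf 5 (neighbor: 6).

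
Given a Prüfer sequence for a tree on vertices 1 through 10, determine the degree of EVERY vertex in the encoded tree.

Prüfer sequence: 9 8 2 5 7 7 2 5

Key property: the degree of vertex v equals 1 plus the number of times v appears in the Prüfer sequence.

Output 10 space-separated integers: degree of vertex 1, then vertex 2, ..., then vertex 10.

p_1 = 9: count[9] becomes 1
p_2 = 8: count[8] becomes 1
p_3 = 2: count[2] becomes 1
p_4 = 5: count[5] becomes 1
p_5 = 7: count[7] becomes 1
p_6 = 7: count[7] becomes 2
p_7 = 2: count[2] becomes 2
p_8 = 5: count[5] becomes 2
Degrees (1 + count): deg[1]=1+0=1, deg[2]=1+2=3, deg[3]=1+0=1, deg[4]=1+0=1, deg[5]=1+2=3, deg[6]=1+0=1, deg[7]=1+2=3, deg[8]=1+1=2, deg[9]=1+1=2, deg[10]=1+0=1

Answer: 1 3 1 1 3 1 3 2 2 1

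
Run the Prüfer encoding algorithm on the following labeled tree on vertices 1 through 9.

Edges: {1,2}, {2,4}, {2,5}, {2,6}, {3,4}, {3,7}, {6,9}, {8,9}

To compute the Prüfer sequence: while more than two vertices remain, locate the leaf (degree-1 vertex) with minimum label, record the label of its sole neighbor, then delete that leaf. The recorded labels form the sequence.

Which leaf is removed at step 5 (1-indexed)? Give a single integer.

Step 1: current leaves = {1,5,7,8}. Remove leaf 1 (neighbor: 2).
Step 2: current leaves = {5,7,8}. Remove leaf 5 (neighbor: 2).
Step 3: current leaves = {7,8}. Remove leaf 7 (neighbor: 3).
Step 4: current leaves = {3,8}. Remove leaf 3 (neighbor: 4).
Step 5: current leaves = {4,8}. Remove leaf 4 (neighbor: 2).

Answer: 4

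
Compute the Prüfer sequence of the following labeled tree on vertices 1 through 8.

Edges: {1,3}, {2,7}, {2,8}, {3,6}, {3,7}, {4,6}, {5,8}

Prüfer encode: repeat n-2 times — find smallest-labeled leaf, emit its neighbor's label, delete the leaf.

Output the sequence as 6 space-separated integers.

Step 1: leaves = {1,4,5}. Remove smallest leaf 1, emit neighbor 3.
Step 2: leaves = {4,5}. Remove smallest leaf 4, emit neighbor 6.
Step 3: leaves = {5,6}. Remove smallest leaf 5, emit neighbor 8.
Step 4: leaves = {6,8}. Remove smallest leaf 6, emit neighbor 3.
Step 5: leaves = {3,8}. Remove smallest leaf 3, emit neighbor 7.
Step 6: leaves = {7,8}. Remove smallest leaf 7, emit neighbor 2.
Done: 2 vertices remain (2, 8). Sequence = [3 6 8 3 7 2]

Answer: 3 6 8 3 7 2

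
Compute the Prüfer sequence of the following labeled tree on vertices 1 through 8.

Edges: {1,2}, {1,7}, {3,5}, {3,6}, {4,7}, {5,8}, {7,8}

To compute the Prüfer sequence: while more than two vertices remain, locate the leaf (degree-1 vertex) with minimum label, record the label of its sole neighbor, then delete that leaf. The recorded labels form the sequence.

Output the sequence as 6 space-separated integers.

Step 1: leaves = {2,4,6}. Remove smallest leaf 2, emit neighbor 1.
Step 2: leaves = {1,4,6}. Remove smallest leaf 1, emit neighbor 7.
Step 3: leaves = {4,6}. Remove smallest leaf 4, emit neighbor 7.
Step 4: leaves = {6,7}. Remove smallest leaf 6, emit neighbor 3.
Step 5: leaves = {3,7}. Remove smallest leaf 3, emit neighbor 5.
Step 6: leaves = {5,7}. Remove smallest leaf 5, emit neighbor 8.
Done: 2 vertices remain (7, 8). Sequence = [1 7 7 3 5 8]

Answer: 1 7 7 3 5 8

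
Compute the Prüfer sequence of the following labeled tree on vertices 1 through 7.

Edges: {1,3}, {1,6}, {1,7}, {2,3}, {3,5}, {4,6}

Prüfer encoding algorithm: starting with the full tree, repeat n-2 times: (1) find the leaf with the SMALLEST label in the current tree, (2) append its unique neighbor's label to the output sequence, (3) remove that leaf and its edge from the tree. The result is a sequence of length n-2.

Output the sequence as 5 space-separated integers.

Answer: 3 6 3 1 1

Derivation:
Step 1: leaves = {2,4,5,7}. Remove smallest leaf 2, emit neighbor 3.
Step 2: leaves = {4,5,7}. Remove smallest leaf 4, emit neighbor 6.
Step 3: leaves = {5,6,7}. Remove smallest leaf 5, emit neighbor 3.
Step 4: leaves = {3,6,7}. Remove smallest leaf 3, emit neighbor 1.
Step 5: leaves = {6,7}. Remove smallest leaf 6, emit neighbor 1.
Done: 2 vertices remain (1, 7). Sequence = [3 6 3 1 1]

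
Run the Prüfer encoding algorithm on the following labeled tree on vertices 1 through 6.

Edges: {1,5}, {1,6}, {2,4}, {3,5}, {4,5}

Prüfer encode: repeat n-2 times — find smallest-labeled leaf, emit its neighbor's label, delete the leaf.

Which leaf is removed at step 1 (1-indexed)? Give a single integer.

Answer: 2

Derivation:
Step 1: current leaves = {2,3,6}. Remove leaf 2 (neighbor: 4).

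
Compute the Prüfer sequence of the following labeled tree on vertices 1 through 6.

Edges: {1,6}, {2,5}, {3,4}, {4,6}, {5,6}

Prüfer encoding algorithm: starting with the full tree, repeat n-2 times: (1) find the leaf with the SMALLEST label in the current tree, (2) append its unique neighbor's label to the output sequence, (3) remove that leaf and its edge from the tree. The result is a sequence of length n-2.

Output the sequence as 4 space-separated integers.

Step 1: leaves = {1,2,3}. Remove smallest leaf 1, emit neighbor 6.
Step 2: leaves = {2,3}. Remove smallest leaf 2, emit neighbor 5.
Step 3: leaves = {3,5}. Remove smallest leaf 3, emit neighbor 4.
Step 4: leaves = {4,5}. Remove smallest leaf 4, emit neighbor 6.
Done: 2 vertices remain (5, 6). Sequence = [6 5 4 6]

Answer: 6 5 4 6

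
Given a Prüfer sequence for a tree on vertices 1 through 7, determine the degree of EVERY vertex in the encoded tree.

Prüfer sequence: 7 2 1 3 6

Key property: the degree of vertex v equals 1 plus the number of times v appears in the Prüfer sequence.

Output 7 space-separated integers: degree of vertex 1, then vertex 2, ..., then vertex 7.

p_1 = 7: count[7] becomes 1
p_2 = 2: count[2] becomes 1
p_3 = 1: count[1] becomes 1
p_4 = 3: count[3] becomes 1
p_5 = 6: count[6] becomes 1
Degrees (1 + count): deg[1]=1+1=2, deg[2]=1+1=2, deg[3]=1+1=2, deg[4]=1+0=1, deg[5]=1+0=1, deg[6]=1+1=2, deg[7]=1+1=2

Answer: 2 2 2 1 1 2 2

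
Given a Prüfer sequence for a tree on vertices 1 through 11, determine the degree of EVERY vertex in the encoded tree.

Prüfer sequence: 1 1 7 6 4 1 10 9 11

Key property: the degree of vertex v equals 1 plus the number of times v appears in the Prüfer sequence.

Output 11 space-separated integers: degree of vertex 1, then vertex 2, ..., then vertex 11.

Answer: 4 1 1 2 1 2 2 1 2 2 2

Derivation:
p_1 = 1: count[1] becomes 1
p_2 = 1: count[1] becomes 2
p_3 = 7: count[7] becomes 1
p_4 = 6: count[6] becomes 1
p_5 = 4: count[4] becomes 1
p_6 = 1: count[1] becomes 3
p_7 = 10: count[10] becomes 1
p_8 = 9: count[9] becomes 1
p_9 = 11: count[11] becomes 1
Degrees (1 + count): deg[1]=1+3=4, deg[2]=1+0=1, deg[3]=1+0=1, deg[4]=1+1=2, deg[5]=1+0=1, deg[6]=1+1=2, deg[7]=1+1=2, deg[8]=1+0=1, deg[9]=1+1=2, deg[10]=1+1=2, deg[11]=1+1=2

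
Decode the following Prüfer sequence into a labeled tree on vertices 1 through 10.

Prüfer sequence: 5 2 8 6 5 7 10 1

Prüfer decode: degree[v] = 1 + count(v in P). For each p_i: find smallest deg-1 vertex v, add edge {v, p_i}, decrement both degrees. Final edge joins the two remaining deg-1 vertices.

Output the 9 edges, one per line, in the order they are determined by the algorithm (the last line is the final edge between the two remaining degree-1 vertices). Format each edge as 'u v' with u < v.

Answer: 3 5
2 4
2 8
6 8
5 6
5 7
7 10
1 9
1 10

Derivation:
Initial degrees: {1:2, 2:2, 3:1, 4:1, 5:3, 6:2, 7:2, 8:2, 9:1, 10:2}
Step 1: smallest deg-1 vertex = 3, p_1 = 5. Add edge {3,5}. Now deg[3]=0, deg[5]=2.
Step 2: smallest deg-1 vertex = 4, p_2 = 2. Add edge {2,4}. Now deg[4]=0, deg[2]=1.
Step 3: smallest deg-1 vertex = 2, p_3 = 8. Add edge {2,8}. Now deg[2]=0, deg[8]=1.
Step 4: smallest deg-1 vertex = 8, p_4 = 6. Add edge {6,8}. Now deg[8]=0, deg[6]=1.
Step 5: smallest deg-1 vertex = 6, p_5 = 5. Add edge {5,6}. Now deg[6]=0, deg[5]=1.
Step 6: smallest deg-1 vertex = 5, p_6 = 7. Add edge {5,7}. Now deg[5]=0, deg[7]=1.
Step 7: smallest deg-1 vertex = 7, p_7 = 10. Add edge {7,10}. Now deg[7]=0, deg[10]=1.
Step 8: smallest deg-1 vertex = 9, p_8 = 1. Add edge {1,9}. Now deg[9]=0, deg[1]=1.
Final: two remaining deg-1 vertices are 1, 10. Add edge {1,10}.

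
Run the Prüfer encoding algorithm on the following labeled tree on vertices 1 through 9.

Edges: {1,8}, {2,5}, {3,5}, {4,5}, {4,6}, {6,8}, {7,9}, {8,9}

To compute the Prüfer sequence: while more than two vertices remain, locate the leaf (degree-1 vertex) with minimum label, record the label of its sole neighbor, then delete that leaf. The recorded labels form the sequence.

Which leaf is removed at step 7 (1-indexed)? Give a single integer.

Answer: 7

Derivation:
Step 1: current leaves = {1,2,3,7}. Remove leaf 1 (neighbor: 8).
Step 2: current leaves = {2,3,7}. Remove leaf 2 (neighbor: 5).
Step 3: current leaves = {3,7}. Remove leaf 3 (neighbor: 5).
Step 4: current leaves = {5,7}. Remove leaf 5 (neighbor: 4).
Step 5: current leaves = {4,7}. Remove leaf 4 (neighbor: 6).
Step 6: current leaves = {6,7}. Remove leaf 6 (neighbor: 8).
Step 7: current leaves = {7,8}. Remove leaf 7 (neighbor: 9).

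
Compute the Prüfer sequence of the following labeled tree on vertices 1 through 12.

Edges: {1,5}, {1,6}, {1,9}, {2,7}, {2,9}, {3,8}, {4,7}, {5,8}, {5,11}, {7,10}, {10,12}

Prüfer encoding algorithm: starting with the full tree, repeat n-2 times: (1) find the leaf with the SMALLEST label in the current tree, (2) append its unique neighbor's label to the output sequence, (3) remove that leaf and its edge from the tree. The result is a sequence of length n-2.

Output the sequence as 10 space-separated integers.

Answer: 8 7 1 5 5 1 9 2 7 10

Derivation:
Step 1: leaves = {3,4,6,11,12}. Remove smallest leaf 3, emit neighbor 8.
Step 2: leaves = {4,6,8,11,12}. Remove smallest leaf 4, emit neighbor 7.
Step 3: leaves = {6,8,11,12}. Remove smallest leaf 6, emit neighbor 1.
Step 4: leaves = {8,11,12}. Remove smallest leaf 8, emit neighbor 5.
Step 5: leaves = {11,12}. Remove smallest leaf 11, emit neighbor 5.
Step 6: leaves = {5,12}. Remove smallest leaf 5, emit neighbor 1.
Step 7: leaves = {1,12}. Remove smallest leaf 1, emit neighbor 9.
Step 8: leaves = {9,12}. Remove smallest leaf 9, emit neighbor 2.
Step 9: leaves = {2,12}. Remove smallest leaf 2, emit neighbor 7.
Step 10: leaves = {7,12}. Remove smallest leaf 7, emit neighbor 10.
Done: 2 vertices remain (10, 12). Sequence = [8 7 1 5 5 1 9 2 7 10]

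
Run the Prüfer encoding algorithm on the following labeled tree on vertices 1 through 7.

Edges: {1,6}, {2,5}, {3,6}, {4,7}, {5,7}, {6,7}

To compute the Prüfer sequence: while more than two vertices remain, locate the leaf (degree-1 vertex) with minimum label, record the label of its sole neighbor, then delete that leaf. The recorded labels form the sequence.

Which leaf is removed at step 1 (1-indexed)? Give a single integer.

Step 1: current leaves = {1,2,3,4}. Remove leaf 1 (neighbor: 6).

Answer: 1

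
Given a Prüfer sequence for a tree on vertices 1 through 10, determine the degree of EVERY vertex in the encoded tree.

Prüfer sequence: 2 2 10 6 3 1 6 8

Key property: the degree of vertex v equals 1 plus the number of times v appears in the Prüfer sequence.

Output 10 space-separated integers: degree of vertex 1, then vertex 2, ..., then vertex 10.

p_1 = 2: count[2] becomes 1
p_2 = 2: count[2] becomes 2
p_3 = 10: count[10] becomes 1
p_4 = 6: count[6] becomes 1
p_5 = 3: count[3] becomes 1
p_6 = 1: count[1] becomes 1
p_7 = 6: count[6] becomes 2
p_8 = 8: count[8] becomes 1
Degrees (1 + count): deg[1]=1+1=2, deg[2]=1+2=3, deg[3]=1+1=2, deg[4]=1+0=1, deg[5]=1+0=1, deg[6]=1+2=3, deg[7]=1+0=1, deg[8]=1+1=2, deg[9]=1+0=1, deg[10]=1+1=2

Answer: 2 3 2 1 1 3 1 2 1 2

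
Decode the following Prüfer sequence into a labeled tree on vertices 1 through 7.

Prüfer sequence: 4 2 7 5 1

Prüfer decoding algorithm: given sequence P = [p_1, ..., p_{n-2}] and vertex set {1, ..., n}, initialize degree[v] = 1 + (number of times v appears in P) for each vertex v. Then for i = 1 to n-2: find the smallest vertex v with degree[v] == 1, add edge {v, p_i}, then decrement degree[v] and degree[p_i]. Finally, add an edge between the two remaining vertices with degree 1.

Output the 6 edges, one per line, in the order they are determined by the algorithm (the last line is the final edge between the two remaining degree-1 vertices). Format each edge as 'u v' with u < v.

Initial degrees: {1:2, 2:2, 3:1, 4:2, 5:2, 6:1, 7:2}
Step 1: smallest deg-1 vertex = 3, p_1 = 4. Add edge {3,4}. Now deg[3]=0, deg[4]=1.
Step 2: smallest deg-1 vertex = 4, p_2 = 2. Add edge {2,4}. Now deg[4]=0, deg[2]=1.
Step 3: smallest deg-1 vertex = 2, p_3 = 7. Add edge {2,7}. Now deg[2]=0, deg[7]=1.
Step 4: smallest deg-1 vertex = 6, p_4 = 5. Add edge {5,6}. Now deg[6]=0, deg[5]=1.
Step 5: smallest deg-1 vertex = 5, p_5 = 1. Add edge {1,5}. Now deg[5]=0, deg[1]=1.
Final: two remaining deg-1 vertices are 1, 7. Add edge {1,7}.

Answer: 3 4
2 4
2 7
5 6
1 5
1 7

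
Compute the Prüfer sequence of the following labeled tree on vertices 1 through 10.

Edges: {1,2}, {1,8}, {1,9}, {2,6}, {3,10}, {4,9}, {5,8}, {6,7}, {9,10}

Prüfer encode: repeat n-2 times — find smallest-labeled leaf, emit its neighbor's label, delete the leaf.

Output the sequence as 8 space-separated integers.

Answer: 10 9 8 6 2 1 1 9

Derivation:
Step 1: leaves = {3,4,5,7}. Remove smallest leaf 3, emit neighbor 10.
Step 2: leaves = {4,5,7,10}. Remove smallest leaf 4, emit neighbor 9.
Step 3: leaves = {5,7,10}. Remove smallest leaf 5, emit neighbor 8.
Step 4: leaves = {7,8,10}. Remove smallest leaf 7, emit neighbor 6.
Step 5: leaves = {6,8,10}. Remove smallest leaf 6, emit neighbor 2.
Step 6: leaves = {2,8,10}. Remove smallest leaf 2, emit neighbor 1.
Step 7: leaves = {8,10}. Remove smallest leaf 8, emit neighbor 1.
Step 8: leaves = {1,10}. Remove smallest leaf 1, emit neighbor 9.
Done: 2 vertices remain (9, 10). Sequence = [10 9 8 6 2 1 1 9]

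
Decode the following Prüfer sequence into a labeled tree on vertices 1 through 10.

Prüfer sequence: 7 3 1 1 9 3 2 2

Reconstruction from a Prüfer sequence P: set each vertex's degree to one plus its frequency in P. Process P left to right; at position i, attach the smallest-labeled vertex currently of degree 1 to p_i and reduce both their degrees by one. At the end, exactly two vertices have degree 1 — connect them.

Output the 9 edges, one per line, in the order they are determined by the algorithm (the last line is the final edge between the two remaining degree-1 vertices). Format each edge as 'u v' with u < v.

Initial degrees: {1:3, 2:3, 3:3, 4:1, 5:1, 6:1, 7:2, 8:1, 9:2, 10:1}
Step 1: smallest deg-1 vertex = 4, p_1 = 7. Add edge {4,7}. Now deg[4]=0, deg[7]=1.
Step 2: smallest deg-1 vertex = 5, p_2 = 3. Add edge {3,5}. Now deg[5]=0, deg[3]=2.
Step 3: smallest deg-1 vertex = 6, p_3 = 1. Add edge {1,6}. Now deg[6]=0, deg[1]=2.
Step 4: smallest deg-1 vertex = 7, p_4 = 1. Add edge {1,7}. Now deg[7]=0, deg[1]=1.
Step 5: smallest deg-1 vertex = 1, p_5 = 9. Add edge {1,9}. Now deg[1]=0, deg[9]=1.
Step 6: smallest deg-1 vertex = 8, p_6 = 3. Add edge {3,8}. Now deg[8]=0, deg[3]=1.
Step 7: smallest deg-1 vertex = 3, p_7 = 2. Add edge {2,3}. Now deg[3]=0, deg[2]=2.
Step 8: smallest deg-1 vertex = 9, p_8 = 2. Add edge {2,9}. Now deg[9]=0, deg[2]=1.
Final: two remaining deg-1 vertices are 2, 10. Add edge {2,10}.

Answer: 4 7
3 5
1 6
1 7
1 9
3 8
2 3
2 9
2 10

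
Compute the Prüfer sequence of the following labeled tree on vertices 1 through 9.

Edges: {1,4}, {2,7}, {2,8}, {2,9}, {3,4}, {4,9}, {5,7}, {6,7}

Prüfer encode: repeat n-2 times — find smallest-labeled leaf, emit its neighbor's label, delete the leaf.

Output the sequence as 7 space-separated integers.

Step 1: leaves = {1,3,5,6,8}. Remove smallest leaf 1, emit neighbor 4.
Step 2: leaves = {3,5,6,8}. Remove smallest leaf 3, emit neighbor 4.
Step 3: leaves = {4,5,6,8}. Remove smallest leaf 4, emit neighbor 9.
Step 4: leaves = {5,6,8,9}. Remove smallest leaf 5, emit neighbor 7.
Step 5: leaves = {6,8,9}. Remove smallest leaf 6, emit neighbor 7.
Step 6: leaves = {7,8,9}. Remove smallest leaf 7, emit neighbor 2.
Step 7: leaves = {8,9}. Remove smallest leaf 8, emit neighbor 2.
Done: 2 vertices remain (2, 9). Sequence = [4 4 9 7 7 2 2]

Answer: 4 4 9 7 7 2 2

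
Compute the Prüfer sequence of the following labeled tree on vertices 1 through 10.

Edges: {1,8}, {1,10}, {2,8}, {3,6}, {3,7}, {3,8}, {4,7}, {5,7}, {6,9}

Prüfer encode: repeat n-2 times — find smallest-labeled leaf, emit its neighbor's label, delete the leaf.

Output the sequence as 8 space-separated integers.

Step 1: leaves = {2,4,5,9,10}. Remove smallest leaf 2, emit neighbor 8.
Step 2: leaves = {4,5,9,10}. Remove smallest leaf 4, emit neighbor 7.
Step 3: leaves = {5,9,10}. Remove smallest leaf 5, emit neighbor 7.
Step 4: leaves = {7,9,10}. Remove smallest leaf 7, emit neighbor 3.
Step 5: leaves = {9,10}. Remove smallest leaf 9, emit neighbor 6.
Step 6: leaves = {6,10}. Remove smallest leaf 6, emit neighbor 3.
Step 7: leaves = {3,10}. Remove smallest leaf 3, emit neighbor 8.
Step 8: leaves = {8,10}. Remove smallest leaf 8, emit neighbor 1.
Done: 2 vertices remain (1, 10). Sequence = [8 7 7 3 6 3 8 1]

Answer: 8 7 7 3 6 3 8 1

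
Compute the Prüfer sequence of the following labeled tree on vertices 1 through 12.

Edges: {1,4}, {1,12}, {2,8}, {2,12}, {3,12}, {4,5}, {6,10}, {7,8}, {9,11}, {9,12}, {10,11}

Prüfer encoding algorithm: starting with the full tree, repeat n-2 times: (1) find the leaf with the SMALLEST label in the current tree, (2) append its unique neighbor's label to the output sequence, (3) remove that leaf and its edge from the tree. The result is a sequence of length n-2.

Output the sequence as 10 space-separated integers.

Answer: 12 4 1 12 10 8 2 12 11 9

Derivation:
Step 1: leaves = {3,5,6,7}. Remove smallest leaf 3, emit neighbor 12.
Step 2: leaves = {5,6,7}. Remove smallest leaf 5, emit neighbor 4.
Step 3: leaves = {4,6,7}. Remove smallest leaf 4, emit neighbor 1.
Step 4: leaves = {1,6,7}. Remove smallest leaf 1, emit neighbor 12.
Step 5: leaves = {6,7}. Remove smallest leaf 6, emit neighbor 10.
Step 6: leaves = {7,10}. Remove smallest leaf 7, emit neighbor 8.
Step 7: leaves = {8,10}. Remove smallest leaf 8, emit neighbor 2.
Step 8: leaves = {2,10}. Remove smallest leaf 2, emit neighbor 12.
Step 9: leaves = {10,12}. Remove smallest leaf 10, emit neighbor 11.
Step 10: leaves = {11,12}. Remove smallest leaf 11, emit neighbor 9.
Done: 2 vertices remain (9, 12). Sequence = [12 4 1 12 10 8 2 12 11 9]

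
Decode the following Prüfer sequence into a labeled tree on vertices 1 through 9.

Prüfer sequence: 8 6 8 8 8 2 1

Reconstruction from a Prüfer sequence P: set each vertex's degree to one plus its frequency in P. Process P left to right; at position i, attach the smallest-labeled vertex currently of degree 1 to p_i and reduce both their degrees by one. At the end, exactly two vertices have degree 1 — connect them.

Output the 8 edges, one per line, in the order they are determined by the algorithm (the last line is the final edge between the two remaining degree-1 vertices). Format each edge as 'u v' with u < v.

Initial degrees: {1:2, 2:2, 3:1, 4:1, 5:1, 6:2, 7:1, 8:5, 9:1}
Step 1: smallest deg-1 vertex = 3, p_1 = 8. Add edge {3,8}. Now deg[3]=0, deg[8]=4.
Step 2: smallest deg-1 vertex = 4, p_2 = 6. Add edge {4,6}. Now deg[4]=0, deg[6]=1.
Step 3: smallest deg-1 vertex = 5, p_3 = 8. Add edge {5,8}. Now deg[5]=0, deg[8]=3.
Step 4: smallest deg-1 vertex = 6, p_4 = 8. Add edge {6,8}. Now deg[6]=0, deg[8]=2.
Step 5: smallest deg-1 vertex = 7, p_5 = 8. Add edge {7,8}. Now deg[7]=0, deg[8]=1.
Step 6: smallest deg-1 vertex = 8, p_6 = 2. Add edge {2,8}. Now deg[8]=0, deg[2]=1.
Step 7: smallest deg-1 vertex = 2, p_7 = 1. Add edge {1,2}. Now deg[2]=0, deg[1]=1.
Final: two remaining deg-1 vertices are 1, 9. Add edge {1,9}.

Answer: 3 8
4 6
5 8
6 8
7 8
2 8
1 2
1 9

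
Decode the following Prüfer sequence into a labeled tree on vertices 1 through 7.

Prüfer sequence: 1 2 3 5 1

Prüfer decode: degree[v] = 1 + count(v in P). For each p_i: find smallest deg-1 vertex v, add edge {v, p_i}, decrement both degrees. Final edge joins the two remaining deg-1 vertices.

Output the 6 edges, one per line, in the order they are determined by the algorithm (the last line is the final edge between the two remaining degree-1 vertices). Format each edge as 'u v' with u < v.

Initial degrees: {1:3, 2:2, 3:2, 4:1, 5:2, 6:1, 7:1}
Step 1: smallest deg-1 vertex = 4, p_1 = 1. Add edge {1,4}. Now deg[4]=0, deg[1]=2.
Step 2: smallest deg-1 vertex = 6, p_2 = 2. Add edge {2,6}. Now deg[6]=0, deg[2]=1.
Step 3: smallest deg-1 vertex = 2, p_3 = 3. Add edge {2,3}. Now deg[2]=0, deg[3]=1.
Step 4: smallest deg-1 vertex = 3, p_4 = 5. Add edge {3,5}. Now deg[3]=0, deg[5]=1.
Step 5: smallest deg-1 vertex = 5, p_5 = 1. Add edge {1,5}. Now deg[5]=0, deg[1]=1.
Final: two remaining deg-1 vertices are 1, 7. Add edge {1,7}.

Answer: 1 4
2 6
2 3
3 5
1 5
1 7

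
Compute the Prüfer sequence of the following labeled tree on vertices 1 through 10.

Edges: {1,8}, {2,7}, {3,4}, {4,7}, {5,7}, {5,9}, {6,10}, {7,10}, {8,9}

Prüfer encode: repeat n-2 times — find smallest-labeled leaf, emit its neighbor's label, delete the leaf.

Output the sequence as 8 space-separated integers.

Step 1: leaves = {1,2,3,6}. Remove smallest leaf 1, emit neighbor 8.
Step 2: leaves = {2,3,6,8}. Remove smallest leaf 2, emit neighbor 7.
Step 3: leaves = {3,6,8}. Remove smallest leaf 3, emit neighbor 4.
Step 4: leaves = {4,6,8}. Remove smallest leaf 4, emit neighbor 7.
Step 5: leaves = {6,8}. Remove smallest leaf 6, emit neighbor 10.
Step 6: leaves = {8,10}. Remove smallest leaf 8, emit neighbor 9.
Step 7: leaves = {9,10}. Remove smallest leaf 9, emit neighbor 5.
Step 8: leaves = {5,10}. Remove smallest leaf 5, emit neighbor 7.
Done: 2 vertices remain (7, 10). Sequence = [8 7 4 7 10 9 5 7]

Answer: 8 7 4 7 10 9 5 7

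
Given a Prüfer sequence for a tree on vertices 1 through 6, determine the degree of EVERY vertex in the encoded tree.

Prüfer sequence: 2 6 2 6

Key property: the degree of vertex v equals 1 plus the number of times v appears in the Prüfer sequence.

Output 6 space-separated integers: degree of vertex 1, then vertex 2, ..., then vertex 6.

Answer: 1 3 1 1 1 3

Derivation:
p_1 = 2: count[2] becomes 1
p_2 = 6: count[6] becomes 1
p_3 = 2: count[2] becomes 2
p_4 = 6: count[6] becomes 2
Degrees (1 + count): deg[1]=1+0=1, deg[2]=1+2=3, deg[3]=1+0=1, deg[4]=1+0=1, deg[5]=1+0=1, deg[6]=1+2=3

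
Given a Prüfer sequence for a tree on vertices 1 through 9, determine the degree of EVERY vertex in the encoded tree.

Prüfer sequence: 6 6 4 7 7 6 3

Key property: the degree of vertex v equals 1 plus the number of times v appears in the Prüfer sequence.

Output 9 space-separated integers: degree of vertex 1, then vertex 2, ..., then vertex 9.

Answer: 1 1 2 2 1 4 3 1 1

Derivation:
p_1 = 6: count[6] becomes 1
p_2 = 6: count[6] becomes 2
p_3 = 4: count[4] becomes 1
p_4 = 7: count[7] becomes 1
p_5 = 7: count[7] becomes 2
p_6 = 6: count[6] becomes 3
p_7 = 3: count[3] becomes 1
Degrees (1 + count): deg[1]=1+0=1, deg[2]=1+0=1, deg[3]=1+1=2, deg[4]=1+1=2, deg[5]=1+0=1, deg[6]=1+3=4, deg[7]=1+2=3, deg[8]=1+0=1, deg[9]=1+0=1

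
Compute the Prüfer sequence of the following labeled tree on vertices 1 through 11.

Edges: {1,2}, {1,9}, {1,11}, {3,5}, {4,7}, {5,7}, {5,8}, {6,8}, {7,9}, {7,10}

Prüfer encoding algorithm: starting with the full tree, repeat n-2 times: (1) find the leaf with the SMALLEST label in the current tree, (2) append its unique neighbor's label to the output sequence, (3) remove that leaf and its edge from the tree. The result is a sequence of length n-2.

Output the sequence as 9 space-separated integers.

Step 1: leaves = {2,3,4,6,10,11}. Remove smallest leaf 2, emit neighbor 1.
Step 2: leaves = {3,4,6,10,11}. Remove smallest leaf 3, emit neighbor 5.
Step 3: leaves = {4,6,10,11}. Remove smallest leaf 4, emit neighbor 7.
Step 4: leaves = {6,10,11}. Remove smallest leaf 6, emit neighbor 8.
Step 5: leaves = {8,10,11}. Remove smallest leaf 8, emit neighbor 5.
Step 6: leaves = {5,10,11}. Remove smallest leaf 5, emit neighbor 7.
Step 7: leaves = {10,11}. Remove smallest leaf 10, emit neighbor 7.
Step 8: leaves = {7,11}. Remove smallest leaf 7, emit neighbor 9.
Step 9: leaves = {9,11}. Remove smallest leaf 9, emit neighbor 1.
Done: 2 vertices remain (1, 11). Sequence = [1 5 7 8 5 7 7 9 1]

Answer: 1 5 7 8 5 7 7 9 1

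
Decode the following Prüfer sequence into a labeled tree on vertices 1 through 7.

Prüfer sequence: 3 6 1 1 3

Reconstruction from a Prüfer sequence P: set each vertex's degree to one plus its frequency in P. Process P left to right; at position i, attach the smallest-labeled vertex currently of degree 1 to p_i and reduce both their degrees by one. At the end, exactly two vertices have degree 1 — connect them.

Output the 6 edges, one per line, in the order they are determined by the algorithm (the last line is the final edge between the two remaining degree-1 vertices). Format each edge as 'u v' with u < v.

Answer: 2 3
4 6
1 5
1 6
1 3
3 7

Derivation:
Initial degrees: {1:3, 2:1, 3:3, 4:1, 5:1, 6:2, 7:1}
Step 1: smallest deg-1 vertex = 2, p_1 = 3. Add edge {2,3}. Now deg[2]=0, deg[3]=2.
Step 2: smallest deg-1 vertex = 4, p_2 = 6. Add edge {4,6}. Now deg[4]=0, deg[6]=1.
Step 3: smallest deg-1 vertex = 5, p_3 = 1. Add edge {1,5}. Now deg[5]=0, deg[1]=2.
Step 4: smallest deg-1 vertex = 6, p_4 = 1. Add edge {1,6}. Now deg[6]=0, deg[1]=1.
Step 5: smallest deg-1 vertex = 1, p_5 = 3. Add edge {1,3}. Now deg[1]=0, deg[3]=1.
Final: two remaining deg-1 vertices are 3, 7. Add edge {3,7}.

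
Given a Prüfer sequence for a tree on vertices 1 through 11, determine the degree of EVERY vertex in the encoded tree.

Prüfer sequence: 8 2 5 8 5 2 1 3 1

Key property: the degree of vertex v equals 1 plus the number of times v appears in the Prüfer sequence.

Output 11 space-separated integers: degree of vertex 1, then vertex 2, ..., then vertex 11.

p_1 = 8: count[8] becomes 1
p_2 = 2: count[2] becomes 1
p_3 = 5: count[5] becomes 1
p_4 = 8: count[8] becomes 2
p_5 = 5: count[5] becomes 2
p_6 = 2: count[2] becomes 2
p_7 = 1: count[1] becomes 1
p_8 = 3: count[3] becomes 1
p_9 = 1: count[1] becomes 2
Degrees (1 + count): deg[1]=1+2=3, deg[2]=1+2=3, deg[3]=1+1=2, deg[4]=1+0=1, deg[5]=1+2=3, deg[6]=1+0=1, deg[7]=1+0=1, deg[8]=1+2=3, deg[9]=1+0=1, deg[10]=1+0=1, deg[11]=1+0=1

Answer: 3 3 2 1 3 1 1 3 1 1 1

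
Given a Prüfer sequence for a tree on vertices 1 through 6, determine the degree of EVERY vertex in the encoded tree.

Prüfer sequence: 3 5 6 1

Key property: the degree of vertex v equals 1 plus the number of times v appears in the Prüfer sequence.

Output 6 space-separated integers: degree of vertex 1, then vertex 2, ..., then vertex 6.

Answer: 2 1 2 1 2 2

Derivation:
p_1 = 3: count[3] becomes 1
p_2 = 5: count[5] becomes 1
p_3 = 6: count[6] becomes 1
p_4 = 1: count[1] becomes 1
Degrees (1 + count): deg[1]=1+1=2, deg[2]=1+0=1, deg[3]=1+1=2, deg[4]=1+0=1, deg[5]=1+1=2, deg[6]=1+1=2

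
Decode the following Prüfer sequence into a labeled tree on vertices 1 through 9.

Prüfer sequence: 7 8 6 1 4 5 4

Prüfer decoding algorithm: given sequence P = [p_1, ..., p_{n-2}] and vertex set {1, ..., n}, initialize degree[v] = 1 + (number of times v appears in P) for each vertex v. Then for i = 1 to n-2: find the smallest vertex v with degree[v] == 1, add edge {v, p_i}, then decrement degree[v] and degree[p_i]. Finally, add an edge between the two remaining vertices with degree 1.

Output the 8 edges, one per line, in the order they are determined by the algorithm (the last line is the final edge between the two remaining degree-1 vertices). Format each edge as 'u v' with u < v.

Initial degrees: {1:2, 2:1, 3:1, 4:3, 5:2, 6:2, 7:2, 8:2, 9:1}
Step 1: smallest deg-1 vertex = 2, p_1 = 7. Add edge {2,7}. Now deg[2]=0, deg[7]=1.
Step 2: smallest deg-1 vertex = 3, p_2 = 8. Add edge {3,8}. Now deg[3]=0, deg[8]=1.
Step 3: smallest deg-1 vertex = 7, p_3 = 6. Add edge {6,7}. Now deg[7]=0, deg[6]=1.
Step 4: smallest deg-1 vertex = 6, p_4 = 1. Add edge {1,6}. Now deg[6]=0, deg[1]=1.
Step 5: smallest deg-1 vertex = 1, p_5 = 4. Add edge {1,4}. Now deg[1]=0, deg[4]=2.
Step 6: smallest deg-1 vertex = 8, p_6 = 5. Add edge {5,8}. Now deg[8]=0, deg[5]=1.
Step 7: smallest deg-1 vertex = 5, p_7 = 4. Add edge {4,5}. Now deg[5]=0, deg[4]=1.
Final: two remaining deg-1 vertices are 4, 9. Add edge {4,9}.

Answer: 2 7
3 8
6 7
1 6
1 4
5 8
4 5
4 9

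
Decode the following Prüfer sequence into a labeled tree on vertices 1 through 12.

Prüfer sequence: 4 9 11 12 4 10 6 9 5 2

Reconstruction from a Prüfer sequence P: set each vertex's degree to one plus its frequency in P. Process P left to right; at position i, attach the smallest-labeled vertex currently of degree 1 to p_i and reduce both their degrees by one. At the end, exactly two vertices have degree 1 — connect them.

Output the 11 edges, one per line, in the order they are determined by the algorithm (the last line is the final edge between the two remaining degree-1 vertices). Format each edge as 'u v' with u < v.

Initial degrees: {1:1, 2:2, 3:1, 4:3, 5:2, 6:2, 7:1, 8:1, 9:3, 10:2, 11:2, 12:2}
Step 1: smallest deg-1 vertex = 1, p_1 = 4. Add edge {1,4}. Now deg[1]=0, deg[4]=2.
Step 2: smallest deg-1 vertex = 3, p_2 = 9. Add edge {3,9}. Now deg[3]=0, deg[9]=2.
Step 3: smallest deg-1 vertex = 7, p_3 = 11. Add edge {7,11}. Now deg[7]=0, deg[11]=1.
Step 4: smallest deg-1 vertex = 8, p_4 = 12. Add edge {8,12}. Now deg[8]=0, deg[12]=1.
Step 5: smallest deg-1 vertex = 11, p_5 = 4. Add edge {4,11}. Now deg[11]=0, deg[4]=1.
Step 6: smallest deg-1 vertex = 4, p_6 = 10. Add edge {4,10}. Now deg[4]=0, deg[10]=1.
Step 7: smallest deg-1 vertex = 10, p_7 = 6. Add edge {6,10}. Now deg[10]=0, deg[6]=1.
Step 8: smallest deg-1 vertex = 6, p_8 = 9. Add edge {6,9}. Now deg[6]=0, deg[9]=1.
Step 9: smallest deg-1 vertex = 9, p_9 = 5. Add edge {5,9}. Now deg[9]=0, deg[5]=1.
Step 10: smallest deg-1 vertex = 5, p_10 = 2. Add edge {2,5}. Now deg[5]=0, deg[2]=1.
Final: two remaining deg-1 vertices are 2, 12. Add edge {2,12}.

Answer: 1 4
3 9
7 11
8 12
4 11
4 10
6 10
6 9
5 9
2 5
2 12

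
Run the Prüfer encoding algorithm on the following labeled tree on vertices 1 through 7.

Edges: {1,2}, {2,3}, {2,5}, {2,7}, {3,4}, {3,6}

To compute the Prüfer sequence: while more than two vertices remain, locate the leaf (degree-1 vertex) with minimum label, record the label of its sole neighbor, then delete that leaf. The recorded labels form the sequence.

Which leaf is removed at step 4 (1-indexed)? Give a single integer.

Answer: 6

Derivation:
Step 1: current leaves = {1,4,5,6,7}. Remove leaf 1 (neighbor: 2).
Step 2: current leaves = {4,5,6,7}. Remove leaf 4 (neighbor: 3).
Step 3: current leaves = {5,6,7}. Remove leaf 5 (neighbor: 2).
Step 4: current leaves = {6,7}. Remove leaf 6 (neighbor: 3).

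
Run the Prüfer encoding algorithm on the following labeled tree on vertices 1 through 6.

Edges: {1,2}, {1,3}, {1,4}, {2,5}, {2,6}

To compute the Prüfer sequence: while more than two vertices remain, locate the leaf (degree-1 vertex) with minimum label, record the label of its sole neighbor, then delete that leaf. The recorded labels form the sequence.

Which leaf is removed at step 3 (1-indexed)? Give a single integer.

Answer: 1

Derivation:
Step 1: current leaves = {3,4,5,6}. Remove leaf 3 (neighbor: 1).
Step 2: current leaves = {4,5,6}. Remove leaf 4 (neighbor: 1).
Step 3: current leaves = {1,5,6}. Remove leaf 1 (neighbor: 2).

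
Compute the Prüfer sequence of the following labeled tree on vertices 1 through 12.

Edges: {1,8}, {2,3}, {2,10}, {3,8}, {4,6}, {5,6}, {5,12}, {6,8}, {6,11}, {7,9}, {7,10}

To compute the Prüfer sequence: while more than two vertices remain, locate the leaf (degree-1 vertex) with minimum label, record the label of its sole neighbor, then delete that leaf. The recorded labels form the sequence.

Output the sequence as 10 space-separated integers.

Answer: 8 6 7 10 2 3 8 6 6 5

Derivation:
Step 1: leaves = {1,4,9,11,12}. Remove smallest leaf 1, emit neighbor 8.
Step 2: leaves = {4,9,11,12}. Remove smallest leaf 4, emit neighbor 6.
Step 3: leaves = {9,11,12}. Remove smallest leaf 9, emit neighbor 7.
Step 4: leaves = {7,11,12}. Remove smallest leaf 7, emit neighbor 10.
Step 5: leaves = {10,11,12}. Remove smallest leaf 10, emit neighbor 2.
Step 6: leaves = {2,11,12}. Remove smallest leaf 2, emit neighbor 3.
Step 7: leaves = {3,11,12}. Remove smallest leaf 3, emit neighbor 8.
Step 8: leaves = {8,11,12}. Remove smallest leaf 8, emit neighbor 6.
Step 9: leaves = {11,12}. Remove smallest leaf 11, emit neighbor 6.
Step 10: leaves = {6,12}. Remove smallest leaf 6, emit neighbor 5.
Done: 2 vertices remain (5, 12). Sequence = [8 6 7 10 2 3 8 6 6 5]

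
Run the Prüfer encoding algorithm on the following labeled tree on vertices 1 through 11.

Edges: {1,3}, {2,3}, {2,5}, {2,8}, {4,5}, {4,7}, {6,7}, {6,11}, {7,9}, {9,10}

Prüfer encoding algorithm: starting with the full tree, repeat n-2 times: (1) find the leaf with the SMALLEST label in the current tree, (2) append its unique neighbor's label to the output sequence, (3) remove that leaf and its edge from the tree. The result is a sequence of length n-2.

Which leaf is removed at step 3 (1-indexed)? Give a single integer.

Step 1: current leaves = {1,8,10,11}. Remove leaf 1 (neighbor: 3).
Step 2: current leaves = {3,8,10,11}. Remove leaf 3 (neighbor: 2).
Step 3: current leaves = {8,10,11}. Remove leaf 8 (neighbor: 2).

Answer: 8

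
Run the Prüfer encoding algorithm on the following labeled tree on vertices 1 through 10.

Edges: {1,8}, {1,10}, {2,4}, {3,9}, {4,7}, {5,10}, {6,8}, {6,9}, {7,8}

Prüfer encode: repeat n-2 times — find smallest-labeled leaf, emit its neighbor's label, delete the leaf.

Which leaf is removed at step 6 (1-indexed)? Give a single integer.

Step 1: current leaves = {2,3,5}. Remove leaf 2 (neighbor: 4).
Step 2: current leaves = {3,4,5}. Remove leaf 3 (neighbor: 9).
Step 3: current leaves = {4,5,9}. Remove leaf 4 (neighbor: 7).
Step 4: current leaves = {5,7,9}. Remove leaf 5 (neighbor: 10).
Step 5: current leaves = {7,9,10}. Remove leaf 7 (neighbor: 8).
Step 6: current leaves = {9,10}. Remove leaf 9 (neighbor: 6).

Answer: 9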